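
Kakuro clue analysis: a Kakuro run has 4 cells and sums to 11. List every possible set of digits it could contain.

4 distinct digits from 1–9 sum between 10 and 30.
Only one set works: {1,2,3,5}.

{1,2,3,5}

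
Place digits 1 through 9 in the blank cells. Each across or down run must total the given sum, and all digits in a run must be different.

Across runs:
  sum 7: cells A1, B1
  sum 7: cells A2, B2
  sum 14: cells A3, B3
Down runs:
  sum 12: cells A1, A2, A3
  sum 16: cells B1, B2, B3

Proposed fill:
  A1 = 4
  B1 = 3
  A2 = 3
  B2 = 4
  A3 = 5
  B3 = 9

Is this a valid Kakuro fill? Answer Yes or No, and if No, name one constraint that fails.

Across: 4+3=7; 3+4=7; 5+9=14. Down: 4+3+5=12; 3+4+9=16. No digit repeats within any run.

Yes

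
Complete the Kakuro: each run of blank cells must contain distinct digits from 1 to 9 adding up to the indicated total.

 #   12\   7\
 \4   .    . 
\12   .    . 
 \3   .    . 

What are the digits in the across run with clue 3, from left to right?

4 in 2 cells must be {1,3}; 3 in 2 cells must be {1,2}; 7 in 3 cells must be {1,2,4}.
The 4 across and the 7 down share only 1, so R1C2 = 1.
Given what's placed, R2C2 must be 4 to fit the 12 across and 7 down.
R3C2 = 7 − 5 = 2 completes the 7 down.
R1C1 = 4 − 1 = 3 completes the 4 across.
R2C1 = 12 − 4 = 8 completes the 12 across.
R3C1 = 3 − 2 = 1 completes the 3 across.

1 2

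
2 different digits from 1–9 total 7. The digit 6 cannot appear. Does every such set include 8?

Counterexample: {2,5} sums to 7 under that restriction without using 8.

No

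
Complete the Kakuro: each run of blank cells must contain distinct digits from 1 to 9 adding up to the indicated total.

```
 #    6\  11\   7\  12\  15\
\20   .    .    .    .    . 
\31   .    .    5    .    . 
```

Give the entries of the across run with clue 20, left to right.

R1C3 = 7 − 5 = 2 completes the 7 down.
Nothing is forced directly, so branch on R2C1, whose candidates are 2 or 4. If R2C1 = 4: then R1C1 would have to be in {1,3,4,5,6,7,8,9} for the 20 across but in {2} for the 6 down — contradiction. So R2C1 = 2.
R1C1 = 6 − 2 = 4 completes the 6 down.
Nothing is forced directly, so branch on R2C2, whose candidates are 7 or 8 or 9. If R2C2 = 7: then R1C2 would have to be in {1,3,5,6,7,8} for the 20 across but in {4} for the 11 down — contradiction. If R2C2 = 9: then R1C2 would have to be in {1,3,5,6,7,8} for the 20 across but in {2} for the 11 down — contradiction. So R2C2 = 8.
R1C2 = 11 − 8 = 3 completes the 11 down.
R1C4 = 5: the only remaining digit allowed by both the 20 across and the 12 down.
R1C5 = 20 − 14 = 6 completes the 20 across.

4 3 2 5 6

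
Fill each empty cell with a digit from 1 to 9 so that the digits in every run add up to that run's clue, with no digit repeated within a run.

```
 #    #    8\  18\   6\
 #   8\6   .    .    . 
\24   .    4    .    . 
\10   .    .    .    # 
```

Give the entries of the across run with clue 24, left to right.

6, 4, 9, 5

6 in 3 cells must be {1,2,3}.
Given what's placed, R2C4 must be 5 to fit the 24 across and 6 down.
R1C4 = 6 − 5 = 1 completes the 6 down.
R1C2 = 3: the only remaining digit allowed by both the 6 across and the 8 down.
R1C3 = 6 − 4 = 2 completes the 6 across.
R3C2 = 8 − 7 = 1 completes the 8 down.
R3C3 = 7: the only remaining digit allowed by both the 10 across and the 18 down.
R2C3 = 18 − 9 = 9 completes the 18 down.
R3C1 = 10 − 8 = 2 completes the 10 across.
R2C1 = 24 − 18 = 6 completes the 24 across.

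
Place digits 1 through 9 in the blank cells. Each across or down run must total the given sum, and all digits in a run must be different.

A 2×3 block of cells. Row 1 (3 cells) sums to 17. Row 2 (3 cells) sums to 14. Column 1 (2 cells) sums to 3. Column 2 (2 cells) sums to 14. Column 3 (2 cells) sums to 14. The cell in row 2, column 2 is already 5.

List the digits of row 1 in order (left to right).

2 9 6

3 in 2 cells must be {1,2}.
(1,2) = 14 − 5 = 9 completes the 14 down.
Nothing is forced directly, so branch on (1,1), whose candidates are 1 or 2. If (1,1) = 1: then (1,3) would have to be in {7} for the 17 across but in {5,6,8,9} for the 14 down — contradiction. So (1,1) = 2.
(1,3) = 17 − 11 = 6 completes the 17 across.
(2,1) = 3 − 2 = 1 completes the 3 down.
(2,3) = 14 − 6 = 8 completes the 14 across.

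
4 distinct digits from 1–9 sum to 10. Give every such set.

{1,2,3,4}

4 distinct digits from 1–9 sum between 10 and 30.
Only one set works: {1,2,3,4}.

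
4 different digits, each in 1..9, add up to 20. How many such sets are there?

4 distinct digits from 1–9 sum between 10 and 30.

12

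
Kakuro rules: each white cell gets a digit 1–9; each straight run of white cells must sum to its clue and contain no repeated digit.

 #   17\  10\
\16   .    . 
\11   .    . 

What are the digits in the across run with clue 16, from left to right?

9 7

16 in 2 cells must be {7,9}; 17 in 2 cells must be {8,9}.
The 16 across and the 17 down share only 9, so R1C1 = 9.
R1C2 = 16 − 9 = 7 completes the 16 across.
R2C1 = 17 − 9 = 8 completes the 17 down.
R2C2 = 11 − 8 = 3 completes the 11 across.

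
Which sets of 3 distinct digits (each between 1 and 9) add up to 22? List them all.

{5,8,9}; {6,7,9}

3 distinct digits from 1–9 sum between 6 and 24.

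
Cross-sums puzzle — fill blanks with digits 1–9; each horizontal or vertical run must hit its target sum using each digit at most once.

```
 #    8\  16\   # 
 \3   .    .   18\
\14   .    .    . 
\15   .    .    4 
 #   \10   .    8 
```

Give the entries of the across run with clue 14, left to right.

3 in 2 cells must be {1,2}.
R2C3 = 18 − 12 = 6 completes the 18 down.
R4C2 = 10 − 8 = 2 completes the 10 across.
R1C2 = 1: the only remaining digit allowed by both the 3 across and the 16 down.
R1C1 = 3 − 1 = 2 completes the 3 across.
R3C1 = 5: the only remaining digit allowed by both the 15 across and the 8 down.
R3C2 = 15 − 9 = 6 completes the 15 across.
R2C1 = 8 − 7 = 1 completes the 8 down.
R2C2 = 14 − 7 = 7 completes the 14 across.

1 7 6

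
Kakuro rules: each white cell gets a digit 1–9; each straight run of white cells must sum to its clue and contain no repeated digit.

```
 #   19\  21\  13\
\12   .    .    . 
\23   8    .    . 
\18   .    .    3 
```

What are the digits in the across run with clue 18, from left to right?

7 8 3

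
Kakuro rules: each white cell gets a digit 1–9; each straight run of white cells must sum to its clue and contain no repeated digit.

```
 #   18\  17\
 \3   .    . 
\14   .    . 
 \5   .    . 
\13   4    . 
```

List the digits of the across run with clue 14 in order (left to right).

9, 5

3 in 2 cells must be {1,2}.
R4C2 = 13 − 4 = 9 completes the 13 across.
Given what's placed, R2C2 must be 5 to fit the 14 across and 17 down.
R2C1 = 14 − 5 = 9 completes the 14 across.
Given what's placed, R1C1 must be 2 to fit the 3 across and 18 down.
R1C2 = 3 − 2 = 1 completes the 3 across.
R3C1 = 18 − 15 = 3 completes the 18 down.
R3C2 = 5 − 3 = 2 completes the 5 across.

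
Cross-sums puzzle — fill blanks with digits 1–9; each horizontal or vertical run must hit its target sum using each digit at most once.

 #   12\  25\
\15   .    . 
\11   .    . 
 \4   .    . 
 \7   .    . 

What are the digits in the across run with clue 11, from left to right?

4 in 2 cells must be {1,3}.
Only 6 fits R1C1 under both its across sum 15 and down sum 12.
R1C2 = 15 − 6 = 9 completes the 15 across.
Nothing is forced directly, so branch on R2C1, whose candidates are 2 or 3. If R2C1 = 2: then R2C2 would have to be in {9} for the 11 across but in {1,2,3,4,5,6,7,8} for the 25 down — contradiction. So R2C1 = 3.
R2C2 = 11 − 3 = 8 completes the 11 across.

3, 8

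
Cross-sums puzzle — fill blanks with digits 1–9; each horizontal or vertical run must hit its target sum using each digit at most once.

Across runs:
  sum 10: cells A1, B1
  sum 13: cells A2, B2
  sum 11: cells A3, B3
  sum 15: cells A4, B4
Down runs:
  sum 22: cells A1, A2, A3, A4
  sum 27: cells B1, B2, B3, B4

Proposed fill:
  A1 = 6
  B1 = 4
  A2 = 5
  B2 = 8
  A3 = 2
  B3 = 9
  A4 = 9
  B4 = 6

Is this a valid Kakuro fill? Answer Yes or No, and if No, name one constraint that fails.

Yes

Across: 6+4=10; 5+8=13; 2+9=11; 9+6=15. Down: 6+5+2+9=22; 4+8+9+6=27. No digit repeats within any run.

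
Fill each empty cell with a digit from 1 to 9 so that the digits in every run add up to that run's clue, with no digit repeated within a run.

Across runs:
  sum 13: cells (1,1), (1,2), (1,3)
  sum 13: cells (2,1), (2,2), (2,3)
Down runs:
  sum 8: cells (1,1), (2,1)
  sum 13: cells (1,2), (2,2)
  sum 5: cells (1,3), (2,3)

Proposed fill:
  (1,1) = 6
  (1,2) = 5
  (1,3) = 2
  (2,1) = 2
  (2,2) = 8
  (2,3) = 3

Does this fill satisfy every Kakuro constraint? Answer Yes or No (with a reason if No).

Across: 6+5+2=13; 2+8+3=13. Down: 6+2=8; 5+8=13; 2+3=5. No digit repeats within any run.

Yes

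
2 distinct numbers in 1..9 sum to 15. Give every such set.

{6,9}; {7,8}

2 distinct digits from 1–9 sum between 3 and 17.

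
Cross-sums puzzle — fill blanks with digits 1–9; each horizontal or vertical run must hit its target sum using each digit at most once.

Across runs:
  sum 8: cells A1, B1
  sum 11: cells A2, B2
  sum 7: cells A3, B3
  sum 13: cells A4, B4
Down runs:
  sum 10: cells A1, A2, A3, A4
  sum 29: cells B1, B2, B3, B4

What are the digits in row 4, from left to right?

4 9

10 in 4 cells must be {1,2,3,4}; 29 in 4 cells must be {5,7,8,9}.
Only 5 fits B3 under both its across sum 7 and down sum 29.
The 13 across and the 10 down share only 4, so A4 = 4.
B4 = 13 − 4 = 9 completes the 13 across.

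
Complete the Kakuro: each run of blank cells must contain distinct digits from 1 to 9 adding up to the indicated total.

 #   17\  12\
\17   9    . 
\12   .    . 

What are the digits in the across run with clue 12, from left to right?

8 4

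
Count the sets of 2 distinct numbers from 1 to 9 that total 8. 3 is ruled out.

2 distinct digits from 1–9 sum between 3 and 17.
Dropping sets that contain 3.
Enumerating: {1,7}, {2,6}.

2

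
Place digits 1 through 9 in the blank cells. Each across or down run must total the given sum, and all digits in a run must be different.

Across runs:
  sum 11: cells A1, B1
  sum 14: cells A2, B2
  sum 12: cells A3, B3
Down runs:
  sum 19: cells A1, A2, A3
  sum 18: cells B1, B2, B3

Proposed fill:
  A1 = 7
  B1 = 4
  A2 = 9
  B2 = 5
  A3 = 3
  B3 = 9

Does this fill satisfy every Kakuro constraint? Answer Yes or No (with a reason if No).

Across: 7+4=11; 9+5=14; 3+9=12. Down: 7+9+3=19; 4+5+9=18. No digit repeats within any run.

Yes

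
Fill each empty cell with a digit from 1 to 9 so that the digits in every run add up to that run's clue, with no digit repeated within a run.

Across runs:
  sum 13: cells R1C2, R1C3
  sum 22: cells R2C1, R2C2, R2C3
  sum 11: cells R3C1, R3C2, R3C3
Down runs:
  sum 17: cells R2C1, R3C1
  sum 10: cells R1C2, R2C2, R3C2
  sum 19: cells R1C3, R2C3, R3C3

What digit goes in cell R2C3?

8

17 in 2 cells must be {8,9}.
Only 8 fits R3C1 under both its across sum 11 and down sum 17.
Given what's placed, R3C3 must be 2 to fit the 11 across and 19 down.
R2C1 = 17 − 8 = 9 completes the 17 down.
R2C3 = 8: the only remaining digit allowed by both the 22 across and the 19 down.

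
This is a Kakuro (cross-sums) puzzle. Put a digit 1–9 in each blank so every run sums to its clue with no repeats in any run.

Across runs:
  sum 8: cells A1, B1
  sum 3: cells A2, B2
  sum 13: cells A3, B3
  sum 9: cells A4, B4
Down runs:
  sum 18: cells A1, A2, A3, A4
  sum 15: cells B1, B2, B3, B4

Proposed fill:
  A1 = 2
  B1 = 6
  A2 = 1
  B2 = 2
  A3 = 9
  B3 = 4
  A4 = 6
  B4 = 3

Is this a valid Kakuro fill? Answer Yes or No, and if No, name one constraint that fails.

Across: 2+6=8; 1+2=3; 9+4=13; 6+3=9. Down: 2+1+9+6=18; 6+2+4+3=15. No digit repeats within any run.

Yes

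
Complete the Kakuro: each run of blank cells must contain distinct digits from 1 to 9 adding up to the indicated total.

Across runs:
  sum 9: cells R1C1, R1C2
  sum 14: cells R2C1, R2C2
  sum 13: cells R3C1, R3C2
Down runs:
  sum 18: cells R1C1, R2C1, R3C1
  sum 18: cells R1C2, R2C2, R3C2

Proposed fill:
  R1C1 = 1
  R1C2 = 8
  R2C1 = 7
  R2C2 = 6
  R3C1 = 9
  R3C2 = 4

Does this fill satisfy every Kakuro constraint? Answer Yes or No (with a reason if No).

No — the down run R1C1–R3C1 sums to 17, not 18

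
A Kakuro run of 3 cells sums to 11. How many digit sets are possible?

5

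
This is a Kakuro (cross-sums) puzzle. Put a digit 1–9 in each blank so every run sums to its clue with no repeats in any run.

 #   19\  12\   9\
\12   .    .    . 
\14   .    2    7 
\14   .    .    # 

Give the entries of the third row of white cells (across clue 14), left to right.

8, 6

R1C3 = 9 − 7 = 2 completes the 9 down.
R2C1 = 14 − 9 = 5 completes the 14 across.
R1C1 = 6: the only remaining digit allowed by both the 12 across and the 19 down.
R1C2 = 12 − 8 = 4 completes the 12 across.
R3C1 = 19 − 11 = 8 completes the 19 down.
R3C2 = 14 − 8 = 6 completes the 14 across.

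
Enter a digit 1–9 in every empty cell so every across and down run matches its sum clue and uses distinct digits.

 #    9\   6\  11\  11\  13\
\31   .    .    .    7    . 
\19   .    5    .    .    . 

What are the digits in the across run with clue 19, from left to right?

R1C2 = 6 − 5 = 1 completes the 6 down.
R2C4 = 11 − 7 = 4 completes the 11 down.
No cell is forced outright now. R2C5 can only be 6 or 7 (the digits allowed by both its 19 across and its 13 down). If R2C5 = 6: then R1C5 would have to be in {6,8,9} for the 31 across but in {7} for the 13 down — contradiction. So R2C5 = 7.
R1C5 = 13 − 7 = 6 completes the 13 down.
Given what's placed, R2C3 must be 2 to fit the 19 across and 11 down.
Given what's placed, R1C1 must be 8 to fit the 31 across and 9 down.
R1C3 = 31 − 22 = 9 completes the 31 across.
R2C1 = 19 − 18 = 1 completes the 19 across.

1 5 2 4 7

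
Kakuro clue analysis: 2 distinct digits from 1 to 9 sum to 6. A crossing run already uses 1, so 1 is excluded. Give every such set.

2 distinct digits from 1–9 sum between 3 and 17.
Dropping sets that contain 1.
Only one set works: {2,4}.

{2,4}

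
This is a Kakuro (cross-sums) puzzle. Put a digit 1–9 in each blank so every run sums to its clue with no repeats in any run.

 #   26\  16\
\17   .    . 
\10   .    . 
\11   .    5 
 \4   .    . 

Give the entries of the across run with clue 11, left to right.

6 5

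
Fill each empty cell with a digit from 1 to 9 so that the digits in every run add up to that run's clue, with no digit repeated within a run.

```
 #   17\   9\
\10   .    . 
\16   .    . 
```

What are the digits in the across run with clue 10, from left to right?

8, 2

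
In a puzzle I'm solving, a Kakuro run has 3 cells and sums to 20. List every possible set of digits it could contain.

{3,8,9}; {4,7,9}; {5,6,9}; {5,7,8}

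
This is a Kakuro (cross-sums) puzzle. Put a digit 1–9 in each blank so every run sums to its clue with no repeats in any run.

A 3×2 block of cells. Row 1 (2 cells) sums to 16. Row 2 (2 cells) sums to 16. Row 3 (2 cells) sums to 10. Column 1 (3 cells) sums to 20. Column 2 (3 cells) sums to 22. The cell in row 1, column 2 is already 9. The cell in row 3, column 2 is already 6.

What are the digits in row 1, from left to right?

7 9

16 in 2 cells must be {7,9}.
(1,1) = 16 − 9 = 7 completes the 16 across.
(2,1) = 9: the only remaining digit allowed by both the 16 across and the 20 down.
(2,2) = 16 − 9 = 7 completes the 16 across.
(3,1) = 10 − 6 = 4 completes the 10 across.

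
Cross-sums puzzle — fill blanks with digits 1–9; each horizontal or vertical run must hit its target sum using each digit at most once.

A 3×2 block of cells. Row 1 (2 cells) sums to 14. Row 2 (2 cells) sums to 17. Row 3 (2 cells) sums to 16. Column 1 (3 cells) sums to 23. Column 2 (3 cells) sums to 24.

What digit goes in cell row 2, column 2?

9

17 in 2 cells must be {8,9}; 16 in 2 cells must be {7,9}; 23 in 3 cells must be {6,8,9}.
The 16 across and the 23 down share only 9, so (3,1) = 9.
(3,2) = 16 − 9 = 7 completes the 16 across.
Given what's placed, (2,1) must be 8 to fit the 17 across and 23 down.
(2,2) = 17 − 8 = 9 completes the 17 across.
(1,1) = 23 − 17 = 6 completes the 23 down.
(1,2) = 14 − 6 = 8 completes the 14 across.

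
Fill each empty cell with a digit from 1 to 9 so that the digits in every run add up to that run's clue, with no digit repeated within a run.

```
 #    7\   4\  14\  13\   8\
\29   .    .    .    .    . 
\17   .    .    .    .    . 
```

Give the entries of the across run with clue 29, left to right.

4, 3, 9, 7, 6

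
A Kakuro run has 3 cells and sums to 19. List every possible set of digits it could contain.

{2,8,9}; {3,7,9}; {4,6,9}; {4,7,8}; {5,6,8}

3 distinct digits from 1–9 sum between 6 and 24.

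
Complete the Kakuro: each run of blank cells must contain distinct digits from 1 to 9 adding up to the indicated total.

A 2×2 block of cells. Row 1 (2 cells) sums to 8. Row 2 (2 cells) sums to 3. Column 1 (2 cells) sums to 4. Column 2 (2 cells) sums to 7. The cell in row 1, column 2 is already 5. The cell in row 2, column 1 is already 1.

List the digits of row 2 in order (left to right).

1 2

3 in 2 cells must be {1,2}; 4 in 2 cells must be {1,3}.
(1,1) = 8 − 5 = 3 completes the 8 across.
(2,2) = 3 − 1 = 2 completes the 3 across.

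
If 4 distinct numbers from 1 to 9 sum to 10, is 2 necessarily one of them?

Yes

The only way to make 10 from 4 distinct digits is {1,2,3,4}, which contains 2.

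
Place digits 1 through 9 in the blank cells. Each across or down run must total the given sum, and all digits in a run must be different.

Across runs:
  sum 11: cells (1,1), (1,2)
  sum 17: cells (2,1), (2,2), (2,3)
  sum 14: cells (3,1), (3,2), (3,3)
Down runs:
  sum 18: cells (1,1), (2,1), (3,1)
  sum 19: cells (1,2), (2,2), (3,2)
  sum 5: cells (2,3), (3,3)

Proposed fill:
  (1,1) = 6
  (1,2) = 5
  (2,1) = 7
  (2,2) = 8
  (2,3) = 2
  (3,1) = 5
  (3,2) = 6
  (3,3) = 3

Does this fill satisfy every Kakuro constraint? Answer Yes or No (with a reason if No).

Yes

Across: 6+5=11; 7+8+2=17; 5+6+3=14. Down: 6+7+5=18; 5+8+6=19; 2+3=5. No digit repeats within any run.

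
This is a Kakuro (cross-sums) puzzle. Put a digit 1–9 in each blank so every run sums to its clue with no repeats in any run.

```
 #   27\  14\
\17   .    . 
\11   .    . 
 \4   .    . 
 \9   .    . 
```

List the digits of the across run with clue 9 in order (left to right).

17 in 2 cells must be {8,9}; 4 in 2 cells must be {1,3}.
Only 8 fits R1C2 under both its across sum 17 and down sum 14.
The 4 across and the 27 down share only 3, so R3C1 = 3.
R3C2 = 4 − 3 = 1 completes the 4 across.
R1C1 = 17 − 8 = 9 completes the 17 across.
No cell is forced outright now. R2C1 can only be 7 or 8 (the digits allowed by both its 11 across and its 27 down). If R2C1 = 7: then R2C2 would have to be in {4} for the 11 across but in {2,3} for the 14 down — contradiction. So R2C1 = 8.
R2C2 = 11 − 8 = 3 completes the 11 across.
R4C1 = 27 − 20 = 7 completes the 27 down.
R4C2 = 9 − 7 = 2 completes the 9 across.

7, 2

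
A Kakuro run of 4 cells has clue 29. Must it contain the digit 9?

Yes

The only way to make 29 from 4 distinct digits is {5,7,8,9}, which contains 9.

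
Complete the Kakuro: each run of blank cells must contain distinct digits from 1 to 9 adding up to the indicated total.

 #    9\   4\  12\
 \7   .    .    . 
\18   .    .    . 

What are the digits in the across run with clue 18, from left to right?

7 in 3 cells must be {1,2,4}; 4 in 2 cells must be {1,3}.
The 7 across and the 4 down share only 1, so R1C2 = 1.
Given what's placed, R1C3 must be 4 to fit the 7 across and 12 down.
R2C2 = 4 − 1 = 3 completes the 4 down.
R2C3 = 12 − 4 = 8 completes the 12 down.
R1C1 = 7 − 5 = 2 completes the 7 across.
R2C1 = 18 − 11 = 7 completes the 18 across.

7 3 8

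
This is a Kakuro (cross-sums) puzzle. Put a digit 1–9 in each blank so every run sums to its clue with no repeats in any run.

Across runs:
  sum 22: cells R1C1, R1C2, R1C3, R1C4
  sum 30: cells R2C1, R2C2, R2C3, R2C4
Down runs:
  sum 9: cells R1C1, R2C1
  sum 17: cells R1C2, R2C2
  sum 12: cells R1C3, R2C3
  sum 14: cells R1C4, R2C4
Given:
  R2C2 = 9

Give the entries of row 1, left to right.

3 8 5 6

30 in 4 cells must be {6,7,8,9}; 17 in 2 cells must be {8,9}.
R1C2 = 17 − 9 = 8 completes the 17 down.
No cell is forced outright now. R2C4 can only be 6 or 8 (the digits allowed by both its 30 across and its 14 down). If R2C4 = 6: then R1C4 would have to be in {1,2,3,4,5,6,7,9} for the 22 across but in {8} for the 14 down — contradiction. So R2C4 = 8.
R1C4 = 14 − 8 = 6 completes the 14 down.
Given what's placed, R2C3 must be 7 to fit the 30 across and 12 down.
R1C3 = 12 − 7 = 5 completes the 12 down.
R2C1 = 30 − 24 = 6 completes the 30 across.
R1C1 = 22 − 19 = 3 completes the 22 across.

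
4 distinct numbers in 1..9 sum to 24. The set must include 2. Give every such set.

4 distinct digits from 1–9 sum between 10 and 30.
Keeping only sets containing 2.

{2,5,8,9}; {2,6,7,9}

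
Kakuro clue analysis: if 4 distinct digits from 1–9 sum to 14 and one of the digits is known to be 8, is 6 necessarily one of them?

No

The only way to make 14 from 4 distinct digits under that restriction is {1,2,3,8}, which does not contain 6.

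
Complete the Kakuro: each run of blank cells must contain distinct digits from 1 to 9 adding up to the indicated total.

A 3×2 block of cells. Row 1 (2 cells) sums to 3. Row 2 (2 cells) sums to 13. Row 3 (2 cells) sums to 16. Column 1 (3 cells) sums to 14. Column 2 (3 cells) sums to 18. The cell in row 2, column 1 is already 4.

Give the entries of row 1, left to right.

3 in 2 cells must be {1,2}; 16 in 2 cells must be {7,9}.
(2,2) = 13 − 4 = 9 completes the 13 across.
Given what's placed, (3,2) must be 7 to fit the 16 across and 18 down.
(1,2) = 18 − 16 = 2 completes the 18 down.
(3,1) = 16 − 7 = 9 completes the 16 across.
(1,1) = 3 − 2 = 1 completes the 3 across.

1 2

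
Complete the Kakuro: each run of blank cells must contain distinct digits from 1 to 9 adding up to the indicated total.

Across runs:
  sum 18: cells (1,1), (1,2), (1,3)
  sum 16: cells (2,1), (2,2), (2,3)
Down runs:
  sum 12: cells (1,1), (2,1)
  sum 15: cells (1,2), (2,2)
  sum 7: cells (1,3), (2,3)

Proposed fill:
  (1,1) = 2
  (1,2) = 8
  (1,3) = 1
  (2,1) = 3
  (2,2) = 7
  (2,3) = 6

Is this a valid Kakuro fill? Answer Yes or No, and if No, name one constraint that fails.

No — the across run (1,1)–(1,3) sums to 11, not 18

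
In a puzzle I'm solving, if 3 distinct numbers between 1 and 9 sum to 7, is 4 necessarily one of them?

Yes

The only way to make 7 from 3 distinct digits is {1,2,4}, which contains 4.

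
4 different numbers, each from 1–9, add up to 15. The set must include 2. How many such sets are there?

4

4 distinct digits from 1–9 sum between 10 and 30.
Keeping only sets containing 2.
Enumerating: {1,2,3,9}, {1,2,4,8}, {1,2,5,7}, {2,3,4,6}.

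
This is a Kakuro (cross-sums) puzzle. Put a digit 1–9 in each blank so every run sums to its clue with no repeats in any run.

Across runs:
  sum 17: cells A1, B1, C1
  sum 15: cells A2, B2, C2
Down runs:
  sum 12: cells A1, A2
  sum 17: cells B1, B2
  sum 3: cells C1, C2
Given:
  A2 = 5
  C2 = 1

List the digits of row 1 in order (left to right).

17 in 2 cells must be {8,9}; 3 in 2 cells must be {1,2}.
A1 = 12 − 5 = 7 completes the 12 down.
C1 = 3 − 1 = 2 completes the 3 down.
B2 = 15 − 6 = 9 completes the 15 across.
B1 = 17 − 9 = 8 completes the 17 across.

7 8 2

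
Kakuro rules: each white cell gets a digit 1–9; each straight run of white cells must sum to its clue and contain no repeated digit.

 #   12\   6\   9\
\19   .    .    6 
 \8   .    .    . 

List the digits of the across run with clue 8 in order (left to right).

4 1 3

R2C3 = 9 − 6 = 3 completes the 9 down.
Given what's placed, R2C1 must be 4 to fit the 8 across and 12 down.
R2C2 = 8 − 7 = 1 completes the 8 across.
R1C1 = 12 − 4 = 8 completes the 12 down.
R1C2 = 19 − 14 = 5 completes the 19 across.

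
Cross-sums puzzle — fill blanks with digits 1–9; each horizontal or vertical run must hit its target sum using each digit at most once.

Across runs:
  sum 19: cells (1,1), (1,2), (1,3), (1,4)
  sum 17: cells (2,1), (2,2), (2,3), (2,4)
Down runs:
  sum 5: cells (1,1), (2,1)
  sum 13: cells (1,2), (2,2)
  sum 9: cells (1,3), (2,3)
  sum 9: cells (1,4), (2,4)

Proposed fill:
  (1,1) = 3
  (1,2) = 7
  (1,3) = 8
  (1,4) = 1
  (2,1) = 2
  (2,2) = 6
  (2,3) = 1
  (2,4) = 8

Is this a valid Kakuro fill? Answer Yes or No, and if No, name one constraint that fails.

Across: 3+7+8+1=19; 2+6+1+8=17. Down: 3+2=5; 7+6=13; 8+1=9; 1+8=9. No digit repeats within any run.

Yes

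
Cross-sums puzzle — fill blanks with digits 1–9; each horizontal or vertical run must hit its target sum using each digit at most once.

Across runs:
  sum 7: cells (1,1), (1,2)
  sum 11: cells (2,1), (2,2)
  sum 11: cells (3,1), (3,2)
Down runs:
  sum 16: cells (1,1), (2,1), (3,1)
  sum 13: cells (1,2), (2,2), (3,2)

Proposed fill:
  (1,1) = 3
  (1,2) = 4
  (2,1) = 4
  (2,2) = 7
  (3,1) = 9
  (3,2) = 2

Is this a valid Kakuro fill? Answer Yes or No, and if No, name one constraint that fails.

Across: 3+4=7; 4+7=11; 9+2=11. Down: 3+4+9=16; 4+7+2=13. No digit repeats within any run.

Yes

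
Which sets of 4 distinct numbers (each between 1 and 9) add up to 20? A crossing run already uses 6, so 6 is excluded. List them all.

{1,2,8,9}; {1,3,7,9}; {1,4,7,8}; {2,3,7,8}; {2,4,5,9}; {3,4,5,8}

4 distinct digits from 1–9 sum between 10 and 30.
Dropping sets that contain 6.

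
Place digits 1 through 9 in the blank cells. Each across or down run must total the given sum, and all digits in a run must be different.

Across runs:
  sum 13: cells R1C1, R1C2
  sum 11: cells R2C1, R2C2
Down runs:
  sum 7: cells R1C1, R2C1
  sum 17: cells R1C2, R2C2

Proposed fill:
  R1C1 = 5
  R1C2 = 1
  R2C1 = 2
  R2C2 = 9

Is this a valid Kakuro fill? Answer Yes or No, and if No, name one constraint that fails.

No — the across run R1C1–R1C2 sums to 6, not 13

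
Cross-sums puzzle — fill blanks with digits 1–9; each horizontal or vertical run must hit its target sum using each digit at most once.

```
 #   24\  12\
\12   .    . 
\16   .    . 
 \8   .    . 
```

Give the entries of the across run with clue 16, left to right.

16 in 2 cells must be {7,9}; 24 in 3 cells must be {7,8,9}.
The 8 across and the 24 down share only 7, so R3C1 = 7.
R3C2 = 8 − 7 = 1 completes the 8 across.
Given what's placed, R2C1 must be 9 to fit the 16 across and 24 down.
R2C2 = 16 − 9 = 7 completes the 16 across.
R1C1 = 24 − 16 = 8 completes the 24 down.
R1C2 = 12 − 8 = 4 completes the 12 across.

9 7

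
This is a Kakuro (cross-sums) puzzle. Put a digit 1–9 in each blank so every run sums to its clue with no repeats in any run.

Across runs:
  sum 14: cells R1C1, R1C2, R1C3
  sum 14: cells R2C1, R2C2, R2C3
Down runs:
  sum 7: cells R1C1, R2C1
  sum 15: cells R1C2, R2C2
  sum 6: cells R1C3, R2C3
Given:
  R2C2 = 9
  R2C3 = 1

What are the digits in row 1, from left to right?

3 6 5

R1C2 = 15 − 9 = 6 completes the 15 down.
R1C3 = 6 − 1 = 5 completes the 6 down.
R2C1 = 14 − 10 = 4 completes the 14 across.
R1C1 = 14 − 11 = 3 completes the 14 across.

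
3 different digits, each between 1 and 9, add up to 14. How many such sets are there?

3 distinct digits from 1–9 sum between 6 and 24.

8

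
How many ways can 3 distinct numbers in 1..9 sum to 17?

3 distinct digits from 1–9 sum between 6 and 24.

7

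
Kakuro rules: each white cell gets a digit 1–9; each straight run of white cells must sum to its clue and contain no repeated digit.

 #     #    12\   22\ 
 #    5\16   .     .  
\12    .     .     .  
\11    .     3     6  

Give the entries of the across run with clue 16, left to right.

7 9

16 in 2 cells must be {7,9}.
R1C2 = 7: the only remaining digit allowed by both the 16 across and the 12 down.
R1C3 = 16 − 7 = 9 completes the 16 across.
R2C2 = 12 − 10 = 2 completes the 12 down.
R2C3 = 22 − 15 = 7 completes the 22 down.
R3C1 = 11 − 9 = 2 completes the 11 across.
R2C1 = 12 − 9 = 3 completes the 12 across.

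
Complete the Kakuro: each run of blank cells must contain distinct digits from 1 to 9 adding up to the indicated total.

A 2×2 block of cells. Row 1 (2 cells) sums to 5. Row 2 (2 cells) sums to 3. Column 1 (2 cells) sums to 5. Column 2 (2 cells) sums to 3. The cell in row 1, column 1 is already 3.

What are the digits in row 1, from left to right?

3, 2

3 in 2 cells must be {1,2}.
(1,2) = 5 − 3 = 2 completes the 5 across.
(2,1) = 5 − 3 = 2 completes the 5 down.
(2,2) = 3 − 2 = 1 completes the 3 across.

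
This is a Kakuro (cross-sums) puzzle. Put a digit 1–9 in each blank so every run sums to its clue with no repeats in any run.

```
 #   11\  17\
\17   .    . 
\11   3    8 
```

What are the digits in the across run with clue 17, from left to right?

8 9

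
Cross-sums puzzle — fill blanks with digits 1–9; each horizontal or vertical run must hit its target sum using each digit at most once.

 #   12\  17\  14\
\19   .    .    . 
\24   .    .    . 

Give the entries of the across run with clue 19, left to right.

24 in 3 cells must be {7,8,9}; 17 in 2 cells must be {8,9}.
Nothing is forced directly, so branch on R1C2, whose candidates are 8 or 9. If R1C2 = 9: that forces R2C2 = 8, R2C3 = 9, after which R1C3 would have to be in {2,3,4,6,7,8} for the 19 across but in {5} for the 14 down — contradiction. So R1C2 = 8.
R2C2 = 17 − 8 = 9 completes the 17 down.
Given what's placed, R2C3 must be 8 to fit the 24 across and 14 down.
R1C3 = 14 − 8 = 6 completes the 14 down.
R2C1 = 24 − 17 = 7 completes the 24 across.
R1C1 = 19 − 14 = 5 completes the 19 across.

5 8 6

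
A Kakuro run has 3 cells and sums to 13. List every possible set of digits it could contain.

{1,3,9}; {1,4,8}; {1,5,7}; {2,3,8}; {2,4,7}; {2,5,6}; {3,4,6}

3 distinct digits from 1–9 sum between 6 and 24.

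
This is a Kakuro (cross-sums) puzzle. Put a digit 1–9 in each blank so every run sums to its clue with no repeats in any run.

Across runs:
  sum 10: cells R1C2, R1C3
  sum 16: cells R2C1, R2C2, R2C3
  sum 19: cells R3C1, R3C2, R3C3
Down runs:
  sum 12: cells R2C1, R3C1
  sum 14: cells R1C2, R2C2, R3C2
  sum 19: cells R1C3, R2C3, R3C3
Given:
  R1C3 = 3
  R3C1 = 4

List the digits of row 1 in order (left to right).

7 3

R1C2 = 10 − 3 = 7 completes the 10 across.
R2C1 = 12 − 4 = 8 completes the 12 down.
R2C3 = 7: the only remaining digit allowed by both the 16 across and the 19 down.
R3C2 = 6: the only remaining digit allowed by both the 19 across and the 14 down.
R3C3 = 19 − 10 = 9 completes the 19 across.
R2C2 = 16 − 15 = 1 completes the 16 across.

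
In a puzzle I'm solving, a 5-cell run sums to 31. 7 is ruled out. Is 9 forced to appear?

Yes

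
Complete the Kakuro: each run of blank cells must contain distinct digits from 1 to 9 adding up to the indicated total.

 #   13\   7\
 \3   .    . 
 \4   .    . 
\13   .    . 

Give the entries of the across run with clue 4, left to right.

3 in 2 cells must be {1,2}; 4 in 2 cells must be {1,3}; 7 in 3 cells must be {1,2,4}.
The 4 across and the 7 down share only 1, so R2C2 = 1.
Given what's placed, R3C2 must be 4 to fit the 13 across and 7 down.
R1C2 = 7 − 5 = 2 completes the 7 down.
R2C1 = 4 − 1 = 3 completes the 4 across.
R3C1 = 13 − 4 = 9 completes the 13 across.
R1C1 = 3 − 2 = 1 completes the 3 across.

3 1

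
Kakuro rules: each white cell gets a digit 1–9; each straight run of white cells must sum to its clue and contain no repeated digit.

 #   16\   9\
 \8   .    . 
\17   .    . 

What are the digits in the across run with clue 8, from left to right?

7 1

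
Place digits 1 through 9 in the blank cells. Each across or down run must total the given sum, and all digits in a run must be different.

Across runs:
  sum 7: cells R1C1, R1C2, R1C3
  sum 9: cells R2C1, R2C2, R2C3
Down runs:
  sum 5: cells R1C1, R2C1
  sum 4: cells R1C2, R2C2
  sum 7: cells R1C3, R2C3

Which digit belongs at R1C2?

1

7 in 3 cells must be {1,2,4}; 4 in 2 cells must be {1,3}.
The 7 across and the 4 down share only 1, so R1C2 = 1.
R2C2 = 4 − 1 = 3 completes the 4 down.
Nothing is forced directly, so branch on R1C1, whose candidates are 2 or 4. If R1C1 = 2: that forces R1C3 = 4, after which R2C1 would have to be in {1,2,4,5} for the 9 across but in {3} for the 5 down — contradiction. So R1C1 = 4.
R1C3 = 7 − 5 = 2 completes the 7 across.
R2C1 = 5 − 4 = 1 completes the 5 down.
R2C3 = 9 − 4 = 5 completes the 9 across.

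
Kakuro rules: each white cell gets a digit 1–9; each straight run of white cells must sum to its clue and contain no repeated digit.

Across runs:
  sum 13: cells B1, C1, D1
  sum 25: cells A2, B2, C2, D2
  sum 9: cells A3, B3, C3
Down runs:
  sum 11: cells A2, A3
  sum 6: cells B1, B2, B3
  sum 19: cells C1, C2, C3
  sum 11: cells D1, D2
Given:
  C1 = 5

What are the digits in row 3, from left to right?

2, 1, 6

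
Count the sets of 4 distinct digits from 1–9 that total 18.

11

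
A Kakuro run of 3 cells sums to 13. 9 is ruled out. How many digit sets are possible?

3 distinct digits from 1–9 sum between 6 and 24.
Dropping sets that contain 9.
Enumerating: {1,4,8}, {1,5,7}, {2,3,8}, {2,4,7}, {2,5,6}, {3,4,6}.

6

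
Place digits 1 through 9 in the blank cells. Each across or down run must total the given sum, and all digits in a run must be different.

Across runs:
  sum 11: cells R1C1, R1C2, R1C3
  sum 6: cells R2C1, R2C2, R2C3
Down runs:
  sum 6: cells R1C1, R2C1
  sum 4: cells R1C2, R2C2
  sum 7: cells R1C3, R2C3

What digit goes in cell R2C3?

6 in 3 cells must be {1,2,3}; 4 in 2 cells must be {1,3}.
Nothing is forced directly, so branch on R2C1, whose candidates are 1 or 2. If R2C1 = 1: that forces R1C1 = 5, after which R1C2 would have to be in {2,4} for the 11 across but in {1,3} for the 4 down — contradiction. So R2C1 = 2.
R1C1 = 6 − 2 = 4 completes the 6 down.
Given what's placed, R1C2 must be 1 to fit the 11 across and 4 down.
R1C3 = 11 − 5 = 6 completes the 11 across.
R2C2 = 4 − 1 = 3 completes the 4 down.
R2C3 = 6 − 5 = 1 completes the 6 across.

1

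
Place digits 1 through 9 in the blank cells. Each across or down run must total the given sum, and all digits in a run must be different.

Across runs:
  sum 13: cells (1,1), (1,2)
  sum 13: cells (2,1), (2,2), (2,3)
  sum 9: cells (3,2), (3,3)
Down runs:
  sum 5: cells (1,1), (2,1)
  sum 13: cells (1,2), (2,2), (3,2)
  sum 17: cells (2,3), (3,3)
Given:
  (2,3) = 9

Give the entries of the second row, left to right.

17 in 2 cells must be {8,9}.
Only 4 fits (1,1) under both its across sum 13 and down sum 5.
(1,2) = 13 − 4 = 9 completes the 13 across.
(2,1) = 5 − 4 = 1 completes the 5 down.
(2,2) = 13 − 10 = 3 completes the 13 across.
(3,2) = 13 − 12 = 1 completes the 13 down.
(3,3) = 9 − 1 = 8 completes the 9 across.

1 3 9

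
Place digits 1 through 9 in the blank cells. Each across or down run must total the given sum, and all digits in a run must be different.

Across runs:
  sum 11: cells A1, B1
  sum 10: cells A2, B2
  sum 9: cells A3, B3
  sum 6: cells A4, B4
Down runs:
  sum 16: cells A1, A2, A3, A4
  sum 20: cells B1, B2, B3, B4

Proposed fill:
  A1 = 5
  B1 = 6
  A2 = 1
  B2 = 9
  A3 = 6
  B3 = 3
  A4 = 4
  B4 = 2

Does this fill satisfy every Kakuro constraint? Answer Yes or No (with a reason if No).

Across: 5+6=11; 1+9=10; 6+3=9; 4+2=6. Down: 5+1+6+4=16; 6+9+3+2=20. No digit repeats within any run.

Yes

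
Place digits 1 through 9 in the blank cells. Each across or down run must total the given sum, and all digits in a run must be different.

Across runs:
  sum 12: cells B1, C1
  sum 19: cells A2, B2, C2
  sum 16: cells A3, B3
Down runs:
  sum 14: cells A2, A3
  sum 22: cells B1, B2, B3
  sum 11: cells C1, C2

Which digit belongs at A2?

16 in 2 cells must be {7,9}.
The 16 across and the 14 down share only 9, so A3 = 9.
B3 = 16 − 9 = 7 completes the 16 across.
B1 = 9: the only remaining digit allowed by both the 12 across and the 22 down.
C1 = 12 − 9 = 3 completes the 12 across.
A2 = 14 − 9 = 5 completes the 14 down.
B2 = 22 − 16 = 6 completes the 22 down.
C2 = 19 − 11 = 8 completes the 19 across.

5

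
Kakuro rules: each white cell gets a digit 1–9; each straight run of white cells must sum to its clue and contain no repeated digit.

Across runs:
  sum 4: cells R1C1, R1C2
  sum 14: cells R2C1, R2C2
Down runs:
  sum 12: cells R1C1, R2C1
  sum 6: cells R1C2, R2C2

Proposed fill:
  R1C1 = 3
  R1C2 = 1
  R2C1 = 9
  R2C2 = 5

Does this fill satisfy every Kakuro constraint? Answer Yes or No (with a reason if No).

Across: 3+1=4; 9+5=14. Down: 3+9=12; 1+5=6. No digit repeats within any run.

Yes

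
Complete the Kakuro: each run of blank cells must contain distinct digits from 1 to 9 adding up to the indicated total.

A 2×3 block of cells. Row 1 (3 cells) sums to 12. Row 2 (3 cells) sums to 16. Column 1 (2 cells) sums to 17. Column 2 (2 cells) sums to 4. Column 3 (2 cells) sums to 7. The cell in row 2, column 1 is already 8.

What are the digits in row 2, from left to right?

8 3 5

17 in 2 cells must be {8,9}; 4 in 2 cells must be {1,3}.
(1,1) = 17 − 8 = 9 completes the 17 down.
Given what's placed, (1,2) must be 1 to fit the 12 across and 4 down.
(1,3) = 12 − 10 = 2 completes the 12 across.
(2,2) = 4 − 1 = 3 completes the 4 down.
(2,3) = 16 − 11 = 5 completes the 16 across.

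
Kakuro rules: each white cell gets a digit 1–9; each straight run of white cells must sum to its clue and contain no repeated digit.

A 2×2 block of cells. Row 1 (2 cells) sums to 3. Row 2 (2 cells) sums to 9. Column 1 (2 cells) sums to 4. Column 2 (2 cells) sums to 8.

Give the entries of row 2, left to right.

3, 6

3 in 2 cells must be {1,2}; 4 in 2 cells must be {1,3}.
The 3 across and the 4 down share only 1, so (1,1) = 1.
(1,2) = 3 − 1 = 2 completes the 3 across.
(2,1) = 4 − 1 = 3 completes the 4 down.
(2,2) = 9 − 3 = 6 completes the 9 across.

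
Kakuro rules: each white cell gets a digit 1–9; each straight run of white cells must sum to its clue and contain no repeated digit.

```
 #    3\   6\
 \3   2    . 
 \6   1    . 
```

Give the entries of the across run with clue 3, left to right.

2 1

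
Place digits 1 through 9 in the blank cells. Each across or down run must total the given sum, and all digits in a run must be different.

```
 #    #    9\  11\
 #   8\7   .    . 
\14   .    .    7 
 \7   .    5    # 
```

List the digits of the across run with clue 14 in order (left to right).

6, 1, 7

R1C3 = 11 − 7 = 4 completes the 11 down.
R3C1 = 7 − 5 = 2 completes the 7 across.
R1C2 = 7 − 4 = 3 completes the 7 across.
R2C1 = 8 − 2 = 6 completes the 8 down.
R2C2 = 14 − 13 = 1 completes the 14 across.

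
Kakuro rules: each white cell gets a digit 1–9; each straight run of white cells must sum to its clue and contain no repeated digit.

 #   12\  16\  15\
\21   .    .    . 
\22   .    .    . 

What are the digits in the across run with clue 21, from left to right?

5 7 9

16 in 2 cells must be {7,9}.
Nothing is forced directly, so branch on R1C2, whose candidates are 7 or 9. If R1C2 = 9: that forces R2C2 = 7, R2C1 = 9, R2C3 = 6, after which R1C1 would have to be in {4,5,7,8} for the 21 across but in {3} for the 12 down — contradiction. So R1C2 = 7.
R2C2 = 16 − 7 = 9 completes the 16 down.
Nothing is forced directly, so branch on R2C1, whose candidates are 5 or 7 or 8. If R2C1 = 5: then R1C1 would have to be in {5,6,8,9} for the 21 across but in {7} for the 12 down — contradiction. If R2C1 = 8: then R1C1 would have to be in {5,6,8,9} for the 21 across but in {4} for the 12 down — contradiction. So R2C1 = 7.
R1C1 = 12 − 7 = 5 completes the 12 down.
R1C3 = 21 − 12 = 9 completes the 21 across.
R2C3 = 22 − 16 = 6 completes the 22 across.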